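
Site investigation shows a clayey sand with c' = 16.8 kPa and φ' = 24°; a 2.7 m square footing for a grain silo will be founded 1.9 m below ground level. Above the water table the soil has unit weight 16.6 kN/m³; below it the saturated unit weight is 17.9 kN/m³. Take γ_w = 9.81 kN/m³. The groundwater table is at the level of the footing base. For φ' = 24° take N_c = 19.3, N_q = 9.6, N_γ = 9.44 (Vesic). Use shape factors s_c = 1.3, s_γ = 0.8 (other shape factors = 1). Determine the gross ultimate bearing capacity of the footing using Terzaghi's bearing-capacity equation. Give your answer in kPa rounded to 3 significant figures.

q_ult ≈ 807 kPa

Overburden at base level: q = 16.6 × 1.9 = 31.54 kPa.
Below the base the soil is submerged, so the ½γBN_γ term uses γ' = 17.9 − 9.81 = 8.09 kN/m³.
Cohesion term c·N_c·s_c = 16.8 × 19.3 × 1.3 = 421.51 kPa; surcharge term q·N_q = 31.54 × 9.6 = 302.78 kPa; self-weight term 0.5·γ·B·N_γ·s_γ = 0.5 × 8.09 × 2.7 × 9.44 × 0.8 = 82.479 kPa.
q_ult = 421.51 + 302.78 + 82.479 = 806.78 kPa.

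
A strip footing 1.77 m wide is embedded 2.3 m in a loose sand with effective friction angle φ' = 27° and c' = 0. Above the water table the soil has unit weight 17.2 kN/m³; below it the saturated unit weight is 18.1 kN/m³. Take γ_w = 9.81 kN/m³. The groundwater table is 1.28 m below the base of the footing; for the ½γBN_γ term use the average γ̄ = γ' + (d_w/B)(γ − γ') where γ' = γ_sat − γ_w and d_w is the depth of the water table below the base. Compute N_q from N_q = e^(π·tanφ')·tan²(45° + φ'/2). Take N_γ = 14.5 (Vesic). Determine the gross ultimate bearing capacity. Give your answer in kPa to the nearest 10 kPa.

q_ult ≈ 710 kPa

tan27° = 0.5095, so N_q = e^(π×0.5095)·tan²(58.5°) = 4.957 × 2.663 = 13.2.
Overburden at base level: q = 17.2 × 2.3 = 39.56 kPa.
The water table is 1.28 m below the base (< B = 1.77 m), so the ½γBN_γ term uses γ̄ = γ' + (d_w/B)(γ − γ') = 8.29 + (1.28/1.77)(17.2 − 8.29) = 14.733 kN/m³.
Surcharge term q·N_q = 39.56 × 13.199 = 522.16 kPa; self-weight term 0.5·γ·B·N_γ = 0.5 × 14.733 × 1.77 × 14.5 = 189.07 kPa.
q_ult = 522.16 + 189.07 = 711.22 kPa.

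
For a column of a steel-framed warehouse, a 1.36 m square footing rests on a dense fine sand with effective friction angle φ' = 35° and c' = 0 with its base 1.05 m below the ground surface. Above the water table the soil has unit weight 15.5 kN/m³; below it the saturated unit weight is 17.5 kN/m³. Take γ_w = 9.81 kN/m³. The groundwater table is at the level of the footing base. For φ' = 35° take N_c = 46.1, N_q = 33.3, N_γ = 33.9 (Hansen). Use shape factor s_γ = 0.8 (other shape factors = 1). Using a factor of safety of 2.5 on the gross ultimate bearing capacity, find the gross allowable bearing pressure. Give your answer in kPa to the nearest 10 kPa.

q_all ≈ 270 kPa

Effective surcharge at the founding depth q = γ·D_f = 15.5 × 1.05 = 16.275 kPa.
The water table coincides with the base, so in the self-weight term γ → γ' = 7.69 kN/m³.
q_ult = q·N_q + 0.5·γ·B·N_γ·s_γ
     = 16.275 × 33.3 + 0.5 × 7.69 × 1.36 × 33.9 × 0.8
     = 541.96 + 141.82 = 683.77 kPa.
q_all = 683.77 / 2.5 = 273.51 kPa.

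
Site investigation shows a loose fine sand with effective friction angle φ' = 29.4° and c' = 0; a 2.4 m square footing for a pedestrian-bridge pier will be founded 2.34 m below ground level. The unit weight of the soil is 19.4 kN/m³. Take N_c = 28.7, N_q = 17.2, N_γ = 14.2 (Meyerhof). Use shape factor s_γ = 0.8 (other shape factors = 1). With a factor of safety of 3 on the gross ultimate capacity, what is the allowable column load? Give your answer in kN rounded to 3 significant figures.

Effective surcharge at the founding depth q = γ·D_f = 19.4 × 2.34 = 45.396 kPa.
q_ult = q·N_q + 0.5·γ·B·N_γ·s_γ
     = 45.396 × 17.2 + 0.5 × 19.4 × 2.4 × 14.2 × 0.8
     = 780.81 + 264.46 = 1045.3 kPa.
Gross allowable pressure q_all = 1045.3 / 3 = 348.42 kPa.
Footing area = 5.76 m², so allowable column load = 348.42 × 5.76 = 2006.9 kN.

P_all ≈ 2010 kN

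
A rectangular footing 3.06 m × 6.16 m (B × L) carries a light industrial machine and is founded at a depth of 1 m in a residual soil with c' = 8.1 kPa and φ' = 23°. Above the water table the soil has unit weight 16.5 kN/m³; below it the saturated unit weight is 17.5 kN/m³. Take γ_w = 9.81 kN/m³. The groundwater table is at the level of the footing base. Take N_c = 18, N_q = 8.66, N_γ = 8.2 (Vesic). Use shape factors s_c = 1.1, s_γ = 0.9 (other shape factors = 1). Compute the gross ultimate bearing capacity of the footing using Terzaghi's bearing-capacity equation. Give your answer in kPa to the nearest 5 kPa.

q_ult ≈ 390 kPa

Effective surcharge at the founding depth q = γ·D_f = 16.5 × 1 = 16.5 kPa.
The water table coincides with the base, so in the self-weight term γ → γ' = 7.69 kN/m³.
q_ult = c·N_c·s_c + q·N_q + 0.5·γ·B·N_γ·s_γ
     = 8.1 × 18 × 1.1 + 16.5 × 8.66 + 0.5 × 7.69 × 3.06 × 8.2 × 0.9
     = 160.38 + 142.89 + 86.831 = 390.1 kPa.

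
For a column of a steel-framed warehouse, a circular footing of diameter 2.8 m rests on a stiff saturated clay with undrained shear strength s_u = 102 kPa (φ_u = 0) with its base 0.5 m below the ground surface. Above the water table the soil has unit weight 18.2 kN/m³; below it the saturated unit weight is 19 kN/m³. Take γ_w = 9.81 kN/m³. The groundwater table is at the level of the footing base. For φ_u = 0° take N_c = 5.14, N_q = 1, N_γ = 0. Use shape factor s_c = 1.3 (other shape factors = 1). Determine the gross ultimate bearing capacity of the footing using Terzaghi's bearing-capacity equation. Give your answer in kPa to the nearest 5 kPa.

Overburden at base level: q = 18.2 × 0.5 = 9.1 kPa.
Cohesion term c·N_c·s_c = 102 × 5.14 × 1.3 = 681.56 kPa; surcharge term q·N_q = 9.1 × 1 = 9.1 kPa.
q_ult = 681.56 + 9.1 = 690.66 kPa.

q_ult ≈ 690 kPa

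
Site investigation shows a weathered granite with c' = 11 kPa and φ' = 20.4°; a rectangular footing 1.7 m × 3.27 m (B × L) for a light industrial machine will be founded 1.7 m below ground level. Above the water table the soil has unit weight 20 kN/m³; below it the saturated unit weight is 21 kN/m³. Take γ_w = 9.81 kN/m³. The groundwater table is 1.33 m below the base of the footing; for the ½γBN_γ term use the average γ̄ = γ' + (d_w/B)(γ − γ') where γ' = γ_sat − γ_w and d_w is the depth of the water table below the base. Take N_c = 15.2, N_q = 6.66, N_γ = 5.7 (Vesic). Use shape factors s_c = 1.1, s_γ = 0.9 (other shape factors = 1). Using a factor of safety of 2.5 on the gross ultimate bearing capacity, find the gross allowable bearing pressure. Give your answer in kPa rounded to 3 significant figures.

q = γ·D_f = 20 × 1.7 = 34 kPa.
γ' = 11.19 kN/m³; averaging over the depth B below the base, γ̄ = γ' + (d_w/B)(γ − γ') = 18.083 kN/m³.
c·N_c·s_c = 11 × 15.2 × 1.1 = 183.92 kPa
q·N_q = 34 × 6.66 = 226.44 kPa
0.5·γ·B·N_γ·s_γ = 0.5 × 18.083 × 1.7 × 5.7 × 0.9 = 78.849 kPa
q_ult = 183.92 + 226.44 + 78.849 = 489.21 kPa.
q_all = 489.21 / 2.5 = 195.68 kPa.

q_all ≈ 196 kPa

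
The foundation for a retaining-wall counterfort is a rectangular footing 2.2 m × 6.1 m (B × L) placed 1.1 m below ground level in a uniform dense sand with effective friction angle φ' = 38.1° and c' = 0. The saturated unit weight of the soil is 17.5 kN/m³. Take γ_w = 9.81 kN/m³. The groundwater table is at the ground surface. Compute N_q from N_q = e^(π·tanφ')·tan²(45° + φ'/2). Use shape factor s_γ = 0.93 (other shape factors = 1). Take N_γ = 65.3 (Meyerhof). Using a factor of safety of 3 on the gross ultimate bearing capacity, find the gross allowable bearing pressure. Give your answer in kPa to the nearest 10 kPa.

N_q = e^(π·tan38.1°)·tan²(64.05°) = 49.59.
Water table at ground surface, so effective unit weight γ' = 17.5 − 9.81 = 7.69 kN/m³ is used throughout; overburden q = 7.69 × 1.1 = 8.459 kPa; the same γ' applies in the ½γBN_γ term.
Surcharge term q·N_q = 8.459 × 49.587 = 419.46 kPa; self-weight term 0.5·γ·B·N_γ·s_γ = 0.5 × 7.69 × 2.2 × 65.3 × 0.93 = 513.71 kPa.
q_ult = 419.46 + 513.71 = 933.16 kPa.
q_all = 933.16 / 3 = 311.05 kPa.

q_all ≈ 310 kPa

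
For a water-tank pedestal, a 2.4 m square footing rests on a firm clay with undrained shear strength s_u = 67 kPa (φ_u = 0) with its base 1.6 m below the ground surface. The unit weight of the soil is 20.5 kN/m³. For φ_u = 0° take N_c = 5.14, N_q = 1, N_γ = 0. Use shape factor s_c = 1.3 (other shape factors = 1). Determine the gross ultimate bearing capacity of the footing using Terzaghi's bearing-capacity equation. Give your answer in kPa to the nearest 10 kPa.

Effective surcharge at the founding depth q = γ·D_f = 20.5 × 1.6 = 32.8 kPa.
q_ult = c·N_c·s_c + q·N_q
     = 67 × 5.14 × 1.3 + 32.8 × 1
     = 447.69 + 32.8 = 480.49 kPa.

q_ult ≈ 480 kPa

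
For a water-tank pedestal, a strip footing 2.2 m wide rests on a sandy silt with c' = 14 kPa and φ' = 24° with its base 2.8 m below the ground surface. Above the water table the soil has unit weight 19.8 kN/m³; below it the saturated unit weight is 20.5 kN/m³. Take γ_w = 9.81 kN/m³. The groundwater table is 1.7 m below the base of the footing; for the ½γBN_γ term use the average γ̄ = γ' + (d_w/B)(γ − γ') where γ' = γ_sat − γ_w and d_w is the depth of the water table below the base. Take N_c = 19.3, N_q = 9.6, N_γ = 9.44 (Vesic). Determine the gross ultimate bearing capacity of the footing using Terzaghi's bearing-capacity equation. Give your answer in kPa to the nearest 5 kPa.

Effective surcharge at the founding depth q = γ·D_f = 19.8 × 2.8 = 55.44 kPa.
With d_w = 1.7 m < B, γ̄ = 10.69 + (1.7/2.2) × (19.8 − 10.69) = 17.73 kN/m³.
q_ult = c·N_c + q·N_q + 0.5·γ·B·N_γ
     = 14 × 19.3 + 55.44 × 9.6 + 0.5 × 17.73 × 2.2 × 9.44
     = 270.2 + 532.22 + 184.1 = 986.53 kPa.

q_ult ≈ 985 kPa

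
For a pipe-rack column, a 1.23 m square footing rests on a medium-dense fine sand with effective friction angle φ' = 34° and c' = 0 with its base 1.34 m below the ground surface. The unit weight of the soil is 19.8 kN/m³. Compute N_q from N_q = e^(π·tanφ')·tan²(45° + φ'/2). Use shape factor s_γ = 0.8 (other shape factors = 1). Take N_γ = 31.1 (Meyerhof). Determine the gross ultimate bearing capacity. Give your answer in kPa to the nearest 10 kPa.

tan34° = 0.6745, so N_q = e^(π×0.6745)·tan²(62°) = 8.323 × 3.537 = 29.44.
Effective surcharge at the founding depth q = γ·D_f = 19.8 × 1.34 = 26.532 kPa.
q_ult = q·N_q + 0.5·γ·B·N_γ·s_γ
     = 26.532 × 29.44 + 0.5 × 19.8 × 1.23 × 31.1 × 0.8
     = 781.1 + 302.96 = 1084.1 kPa.

q_ult ≈ 1080 kPa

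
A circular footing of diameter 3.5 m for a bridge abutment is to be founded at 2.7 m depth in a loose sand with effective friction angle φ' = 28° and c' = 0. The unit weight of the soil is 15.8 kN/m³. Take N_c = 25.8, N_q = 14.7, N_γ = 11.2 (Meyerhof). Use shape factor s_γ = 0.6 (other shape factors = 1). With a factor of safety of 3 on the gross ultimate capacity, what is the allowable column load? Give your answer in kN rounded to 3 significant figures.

Effective surcharge at the founding depth q = γ·D_f = 15.8 × 2.7 = 42.66 kPa.
q_ult = q·N_q + 0.5·γ·B·N_γ·s_γ
     = 42.66 × 14.7 + 0.5 × 15.8 × 3.5 × 11.2 × 0.6
     = 627.1 + 185.81 = 812.91 kPa.
Gross allowable pressure q_all = 812.91 / 3 = 270.97 kPa.
Footing area = 9.6211 m², so allowable column load = 270.97 × 9.6211 = 2607 kN.

P_all ≈ 2610 kN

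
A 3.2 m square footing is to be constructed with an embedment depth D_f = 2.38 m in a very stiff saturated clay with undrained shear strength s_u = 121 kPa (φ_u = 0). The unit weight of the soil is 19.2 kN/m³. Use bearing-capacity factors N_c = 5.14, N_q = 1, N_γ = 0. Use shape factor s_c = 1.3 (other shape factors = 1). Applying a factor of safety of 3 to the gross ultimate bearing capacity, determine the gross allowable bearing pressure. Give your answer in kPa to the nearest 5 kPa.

Effective surcharge at the founding depth q = γ·D_f = 19.2 × 2.38 = 45.696 kPa.
q_ult = c·N_c·s_c + q·N_q
     = 121 × 5.14 × 1.3 + 45.696 × 1
     = 808.52 + 45.696 = 854.22 kPa.
q_all = q_ult / FS = 854.22 / 3 = 284.74 kPa.

q_all ≈ 285 kPa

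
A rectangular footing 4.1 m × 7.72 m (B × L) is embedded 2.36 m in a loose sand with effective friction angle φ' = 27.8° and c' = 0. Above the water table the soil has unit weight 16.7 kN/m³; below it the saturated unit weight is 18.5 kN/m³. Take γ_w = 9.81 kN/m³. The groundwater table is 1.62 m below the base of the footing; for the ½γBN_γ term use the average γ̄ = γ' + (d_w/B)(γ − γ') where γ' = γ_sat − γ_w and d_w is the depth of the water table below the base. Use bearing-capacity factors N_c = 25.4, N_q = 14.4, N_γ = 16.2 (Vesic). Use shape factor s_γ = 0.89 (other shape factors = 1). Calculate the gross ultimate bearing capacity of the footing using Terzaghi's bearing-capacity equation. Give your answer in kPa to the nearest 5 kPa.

Overburden at base level: q = 16.7 × 2.36 = 39.412 kPa.
The water table is 1.62 m below the base (< B = 4.1 m), so the ½γBN_γ term uses γ̄ = γ' + (d_w/B)(γ − γ') = 8.69 + (1.62/4.1)(16.7 − 8.69) = 11.855 kN/m³.
Surcharge term q·N_q = 39.412 × 14.4 = 567.53 kPa; self-weight term 0.5·γ·B·N_γ·s_γ = 0.5 × 11.855 × 4.1 × 16.2 × 0.89 = 350.39 kPa.
q_ult = 567.53 + 350.39 = 917.93 kPa.

q_ult ≈ 920 kPa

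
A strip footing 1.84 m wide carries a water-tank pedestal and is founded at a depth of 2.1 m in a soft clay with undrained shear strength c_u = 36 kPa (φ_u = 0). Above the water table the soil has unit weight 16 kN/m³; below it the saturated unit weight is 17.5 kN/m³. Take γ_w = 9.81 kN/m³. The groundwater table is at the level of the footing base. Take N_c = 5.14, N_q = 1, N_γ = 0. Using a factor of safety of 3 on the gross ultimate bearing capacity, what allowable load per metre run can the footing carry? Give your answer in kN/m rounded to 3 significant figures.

q = γ·D_f = 16 × 2.1 = 33.6 kPa.
c·N_c = 36 × 5.14 = 185.04 kPa
q·N_q = 33.6 × 1 = 33.6 kPa
q_ult = 185.04 + 33.6 = 218.64 kPa.
Gross allowable pressure q_all = 218.64 / 3 = 72.88 kPa.
Allowable wall load = q_all × B = 72.88 × 1.84 = 134.1 kN per metre run.

≈ 134 kN/m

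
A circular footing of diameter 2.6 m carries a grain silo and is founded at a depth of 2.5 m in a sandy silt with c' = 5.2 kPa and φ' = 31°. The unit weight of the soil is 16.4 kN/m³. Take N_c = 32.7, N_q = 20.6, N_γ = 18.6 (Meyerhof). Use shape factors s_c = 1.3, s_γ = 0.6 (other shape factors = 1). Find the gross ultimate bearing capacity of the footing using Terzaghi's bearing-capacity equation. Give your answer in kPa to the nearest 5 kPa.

Overburden at base level: q = 16.4 × 2.5 = 41 kPa.
Cohesion term c·N_c·s_c = 5.2 × 32.7 × 1.3 = 221.05 kPa; surcharge term q·N_q = 41 × 20.6 = 844.6 kPa; self-weight term 0.5·γ·B·N_γ·s_γ = 0.5 × 16.4 × 2.6 × 18.6 × 0.6 = 237.93 kPa.
q_ult = 221.05 + 844.6 + 237.93 = 1303.6 kPa.

q_ult ≈ 1305 kPa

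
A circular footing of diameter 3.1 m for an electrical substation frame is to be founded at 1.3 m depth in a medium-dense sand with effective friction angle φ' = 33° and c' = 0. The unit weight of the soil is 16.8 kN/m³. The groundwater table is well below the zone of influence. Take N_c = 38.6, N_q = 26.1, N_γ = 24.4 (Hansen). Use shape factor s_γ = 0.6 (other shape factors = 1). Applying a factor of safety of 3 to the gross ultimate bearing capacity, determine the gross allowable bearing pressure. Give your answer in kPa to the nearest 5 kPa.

Overburden at base level: q = 16.8 × 1.3 = 21.84 kPa.
Surcharge term q·N_q = 21.84 × 26.1 = 570.02 kPa; self-weight term 0.5·γ·B·N_γ·s_γ = 0.5 × 16.8 × 3.1 × 24.4 × 0.6 = 381.23 kPa.
q_ult = 570.02 + 381.23 = 951.25 kPa.
q_all = q_ult / FS = 951.25 / 3 = 317.08 kPa.

q_all ≈ 315 kPa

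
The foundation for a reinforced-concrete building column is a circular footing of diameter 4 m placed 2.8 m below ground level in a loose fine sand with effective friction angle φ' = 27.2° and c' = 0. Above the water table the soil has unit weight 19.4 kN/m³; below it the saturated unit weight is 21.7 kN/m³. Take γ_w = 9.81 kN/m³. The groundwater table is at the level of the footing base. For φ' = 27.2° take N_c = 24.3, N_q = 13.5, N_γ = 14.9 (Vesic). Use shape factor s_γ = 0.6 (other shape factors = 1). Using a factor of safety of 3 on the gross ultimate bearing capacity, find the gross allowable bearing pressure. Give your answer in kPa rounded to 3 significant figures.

q_all ≈ 315 kPa

Effective surcharge at the founding depth q = γ·D_f = 19.4 × 2.8 = 54.32 kPa.
The water table coincides with the base, so in the self-weight term γ → γ' = 11.89 kN/m³.
q_ult = q·N_q + 0.5·γ·B·N_γ·s_γ
     = 54.32 × 13.5 + 0.5 × 11.89 × 4 × 14.9 × 0.6
     = 733.32 + 212.59 = 945.91 kPa.
q_all = 945.91 / 3 = 315.3 kPa.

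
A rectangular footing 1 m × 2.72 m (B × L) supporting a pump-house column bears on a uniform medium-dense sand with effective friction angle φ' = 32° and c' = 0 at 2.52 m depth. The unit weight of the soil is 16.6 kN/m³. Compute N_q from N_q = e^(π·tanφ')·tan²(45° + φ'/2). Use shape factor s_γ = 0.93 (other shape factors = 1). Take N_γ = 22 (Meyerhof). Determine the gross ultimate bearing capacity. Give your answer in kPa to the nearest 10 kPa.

q_ult ≈ 1140 kPa

tan32° = 0.6249, so N_q = e^(π×0.6249)·tan²(61°) = 7.121 × 3.255 = 23.18.
q = γ·D_f = 16.6 × 2.52 = 41.832 kPa.
q·N_q = 41.832 × 23.177 = 969.53 kPa
0.5·γ·B·N_γ·s_γ = 0.5 × 16.6 × 1 × 22 × 0.93 = 169.82 kPa
q_ult = 969.53 + 169.82 = 1139.3 kPa.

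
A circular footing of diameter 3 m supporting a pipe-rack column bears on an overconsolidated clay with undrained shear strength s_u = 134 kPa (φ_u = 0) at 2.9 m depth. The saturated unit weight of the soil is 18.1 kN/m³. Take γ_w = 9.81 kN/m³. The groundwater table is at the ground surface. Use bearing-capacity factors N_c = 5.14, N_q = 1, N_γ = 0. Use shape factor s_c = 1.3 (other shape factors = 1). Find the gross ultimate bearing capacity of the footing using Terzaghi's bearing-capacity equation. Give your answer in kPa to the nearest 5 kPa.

q_ult ≈ 920 kPa

γ' = 18.1 − 9.81 = 8.29 kN/m³ (submerged throughout). q = 8.29 × 2.9 = 24.041 kPa.
c·N_c·s_c = 134 × 5.14 × 1.3 = 895.39 kPa
q·N_q = 24.041 × 1 = 24.041 kPa
q_ult = 895.39 + 24.041 = 919.43 kPa.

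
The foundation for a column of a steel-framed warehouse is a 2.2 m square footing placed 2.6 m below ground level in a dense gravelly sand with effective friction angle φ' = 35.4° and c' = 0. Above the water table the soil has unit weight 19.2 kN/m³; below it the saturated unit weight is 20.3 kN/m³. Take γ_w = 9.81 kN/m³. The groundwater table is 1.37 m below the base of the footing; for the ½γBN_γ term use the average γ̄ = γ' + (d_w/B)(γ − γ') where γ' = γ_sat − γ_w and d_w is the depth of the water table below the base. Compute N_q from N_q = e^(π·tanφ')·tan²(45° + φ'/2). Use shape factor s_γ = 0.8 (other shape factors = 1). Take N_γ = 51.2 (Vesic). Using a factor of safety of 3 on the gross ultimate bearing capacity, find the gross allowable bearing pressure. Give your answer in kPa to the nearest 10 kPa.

q_all ≈ 820 kPa

N_q = e^(π·tan35.4°)·tan²(62.7°) = 35.
Overburden at base level: q = 19.2 × 2.6 = 49.92 kPa.
The water table is 1.37 m below the base (< B = 2.2 m), so the ½γBN_γ term uses γ̄ = γ' + (d_w/B)(γ − γ') = 10.49 + (1.37/2.2)(19.2 − 10.49) = 15.914 kN/m³.
Surcharge term q·N_q = 49.92 × 35.001 = 1747.2 kPa; self-weight term 0.5·γ·B·N_γ·s_γ = 0.5 × 15.914 × 2.2 × 51.2 × 0.8 = 717.02 kPa.
q_ult = 1747.2 + 717.02 = 2464.3 kPa.
q_all = 2464.3 / 3 = 821.42 kPa.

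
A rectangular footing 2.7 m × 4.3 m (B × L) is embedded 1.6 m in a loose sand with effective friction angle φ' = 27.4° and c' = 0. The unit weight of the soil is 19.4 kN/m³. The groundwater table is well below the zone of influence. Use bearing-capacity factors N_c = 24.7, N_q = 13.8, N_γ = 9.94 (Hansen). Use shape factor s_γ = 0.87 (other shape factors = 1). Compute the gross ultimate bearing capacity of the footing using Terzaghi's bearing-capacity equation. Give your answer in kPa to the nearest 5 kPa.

Effective surcharge at the founding depth q = γ·D_f = 19.4 × 1.6 = 31.04 kPa.
q_ult = q·N_q + 0.5·γ·B·N_γ·s_γ
     = 31.04 × 13.8 + 0.5 × 19.4 × 2.7 × 9.94 × 0.87
     = 428.35 + 226.49 = 654.84 kPa.

q_ult ≈ 655 kPa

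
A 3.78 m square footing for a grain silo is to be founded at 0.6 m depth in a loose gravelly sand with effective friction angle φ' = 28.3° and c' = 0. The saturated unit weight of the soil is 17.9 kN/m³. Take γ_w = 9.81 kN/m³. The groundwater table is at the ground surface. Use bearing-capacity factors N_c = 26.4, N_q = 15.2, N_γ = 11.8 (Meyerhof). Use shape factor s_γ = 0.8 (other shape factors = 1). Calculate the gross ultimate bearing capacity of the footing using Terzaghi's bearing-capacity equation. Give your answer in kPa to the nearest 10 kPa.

Water table at ground surface, so effective unit weight γ' = 17.9 − 9.81 = 8.09 kN/m³ is used throughout; overburden q = 8.09 × 0.6 = 4.854 kPa; the same γ' applies in the ½γBN_γ term.
Surcharge term q·N_q = 4.854 × 15.2 = 73.781 kPa; self-weight term 0.5·γ·B·N_γ·s_γ = 0.5 × 8.09 × 3.78 × 11.8 × 0.8 = 144.34 kPa.
q_ult = 73.781 + 144.34 = 218.12 kPa.

q_ult ≈ 220 kPa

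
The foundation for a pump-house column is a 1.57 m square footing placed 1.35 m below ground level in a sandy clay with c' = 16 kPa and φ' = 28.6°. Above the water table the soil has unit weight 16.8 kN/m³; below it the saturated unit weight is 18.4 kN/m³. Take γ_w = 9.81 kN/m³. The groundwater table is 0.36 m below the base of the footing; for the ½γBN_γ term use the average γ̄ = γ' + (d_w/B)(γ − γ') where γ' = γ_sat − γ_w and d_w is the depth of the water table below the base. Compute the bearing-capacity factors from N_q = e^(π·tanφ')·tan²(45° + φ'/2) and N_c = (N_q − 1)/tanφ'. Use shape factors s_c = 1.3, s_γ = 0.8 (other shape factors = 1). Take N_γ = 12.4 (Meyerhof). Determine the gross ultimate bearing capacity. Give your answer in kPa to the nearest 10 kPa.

tan28.6° = 0.5452, so N_q = e^(π×0.5452)·tan²(59.3°) = 5.545 × 2.837 = 15.73.
N_c = (15.73 − 1)/tan28.6° = 27.01.
Overburden at base level: q = 16.8 × 1.35 = 22.68 kPa.
The water table is 0.36 m below the base (< B = 1.57 m), so the ½γBN_γ term uses γ̄ = γ' + (d_w/B)(γ − γ') = 8.59 + (0.36/1.57)(16.8 − 8.59) = 10.473 kN/m³.
Cohesion term c·N_c·s_c = 16 × 27.013 × 1.3 = 561.86 kPa; surcharge term q·N_q = 22.68 × 15.728 = 356.7 kPa; self-weight term 0.5·γ·B·N_γ·s_γ = 0.5 × 10.473 × 1.57 × 12.4 × 0.8 = 81.552 kPa.
q_ult = 561.86 + 356.7 + 81.552 = 1000.1 kPa.

q_ult ≈ 1000 kPa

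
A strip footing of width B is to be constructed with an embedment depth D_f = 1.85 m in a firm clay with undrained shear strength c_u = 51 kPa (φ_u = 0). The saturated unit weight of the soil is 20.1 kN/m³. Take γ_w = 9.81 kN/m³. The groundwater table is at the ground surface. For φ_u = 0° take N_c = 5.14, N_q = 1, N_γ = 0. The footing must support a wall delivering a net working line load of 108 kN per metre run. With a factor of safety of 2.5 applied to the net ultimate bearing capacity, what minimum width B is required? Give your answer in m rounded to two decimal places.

Water table at ground surface, so effective unit weight γ' = 20.1 − 9.81 = 10.29 kN/m³ is used throughout; overburden q = 10.29 × 1.85 = 19.037 kPa.
Cohesion term c·N_c = 51 × 5.14 = 262.14 kPa; surcharge term q·N_q = 19.037 × 1 = 19.037 kPa.
q_ult = 262.14 + 19.037 = 281.18 kPa.
For φ = 0 the ½γBN_γ term vanishes, so q_ult is independent of B. q_net = 281.18 − 19.037 = 262.14 kPa; q_all(net) = 262.14/2.5 = 104.86 kPa.
Required width B = w / q_all(net) = 108 / 104.86 = 1.03 m.

B = 1.03 m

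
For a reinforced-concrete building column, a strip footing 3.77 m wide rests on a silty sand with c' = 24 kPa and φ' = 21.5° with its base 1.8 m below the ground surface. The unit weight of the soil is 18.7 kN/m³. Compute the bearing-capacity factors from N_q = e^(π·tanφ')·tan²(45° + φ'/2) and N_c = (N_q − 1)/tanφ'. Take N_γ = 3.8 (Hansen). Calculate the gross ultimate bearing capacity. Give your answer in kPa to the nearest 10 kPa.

q_ult ≈ 780 kPa

tan21.5° = 0.3939, so N_q = e^(π×0.3939)·tan²(55.75°) = 3.447 × 2.157 = 7.44.
N_c = (7.44 − 1)/tan21.5° = 16.34.
q = γ·D_f = 18.7 × 1.8 = 33.66 kPa.
c·N_c = 24 × 16.337 = 392.1 kPa
q·N_q = 33.66 × 7.4354 = 250.28 kPa
0.5·γ·B·N_γ = 0.5 × 18.7 × 3.77 × 3.8 = 133.95 kPa
q_ult = 392.1 + 250.28 + 133.95 = 776.32 kPa.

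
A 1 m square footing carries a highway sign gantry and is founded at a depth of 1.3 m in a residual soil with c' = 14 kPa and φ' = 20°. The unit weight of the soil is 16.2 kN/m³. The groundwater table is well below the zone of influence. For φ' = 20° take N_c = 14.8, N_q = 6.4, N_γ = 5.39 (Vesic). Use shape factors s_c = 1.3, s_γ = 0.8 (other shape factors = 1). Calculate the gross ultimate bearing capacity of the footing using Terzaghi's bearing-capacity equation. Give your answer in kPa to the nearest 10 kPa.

q_ult ≈ 440 kPa

Overburden at base level: q = 16.2 × 1.3 = 21.06 kPa.
Cohesion term c·N_c·s_c = 14 × 14.8 × 1.3 = 269.36 kPa; surcharge term q·N_q = 21.06 × 6.4 = 134.78 kPa; self-weight term 0.5·γ·B·N_γ·s_γ = 0.5 × 16.2 × 1 × 5.39 × 0.8 = 34.927 kPa.
q_ult = 269.36 + 134.78 + 34.927 = 439.07 kPa.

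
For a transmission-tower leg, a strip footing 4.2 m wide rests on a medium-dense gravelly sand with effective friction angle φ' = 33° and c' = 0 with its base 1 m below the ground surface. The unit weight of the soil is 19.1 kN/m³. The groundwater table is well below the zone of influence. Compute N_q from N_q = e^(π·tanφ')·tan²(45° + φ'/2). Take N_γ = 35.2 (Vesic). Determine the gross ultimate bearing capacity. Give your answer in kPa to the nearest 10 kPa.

q_ult ≈ 1910 kPa

tan33° = 0.6494, so N_q = e^(π×0.6494)·tan²(61.5°) = 7.692 × 3.392 = 26.09.
q = γ·D_f = 19.1 × 1 = 19.1 kPa.
q·N_q = 19.1 × 26.092 = 498.36 kPa
0.5·γ·B·N_γ = 0.5 × 19.1 × 4.2 × 35.2 = 1411.9 kPa
q_ult = 498.36 + 1411.9 = 1910.2 kPa.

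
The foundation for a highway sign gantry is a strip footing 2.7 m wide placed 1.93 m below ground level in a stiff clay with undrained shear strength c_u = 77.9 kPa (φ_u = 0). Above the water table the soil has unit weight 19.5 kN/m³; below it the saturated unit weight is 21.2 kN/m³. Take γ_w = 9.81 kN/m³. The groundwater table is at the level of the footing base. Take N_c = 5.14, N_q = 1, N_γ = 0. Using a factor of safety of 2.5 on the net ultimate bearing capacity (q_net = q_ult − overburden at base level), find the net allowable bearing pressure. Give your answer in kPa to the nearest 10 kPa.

Effective surcharge at the founding depth q = γ·D_f = 19.5 × 1.93 = 37.635 kPa.
q_ult = c·N_c + q·N_q
     = 77.9 × 5.14 + 37.635 × 1
     = 400.41 + 37.635 = 438.04 kPa.
q_net = 438.04 − 37.635 = 400.41 kPa.
q_all(net) = 400.41 / 2.5 = 160.16 kPa.

q_all(net) ≈ 160 kPa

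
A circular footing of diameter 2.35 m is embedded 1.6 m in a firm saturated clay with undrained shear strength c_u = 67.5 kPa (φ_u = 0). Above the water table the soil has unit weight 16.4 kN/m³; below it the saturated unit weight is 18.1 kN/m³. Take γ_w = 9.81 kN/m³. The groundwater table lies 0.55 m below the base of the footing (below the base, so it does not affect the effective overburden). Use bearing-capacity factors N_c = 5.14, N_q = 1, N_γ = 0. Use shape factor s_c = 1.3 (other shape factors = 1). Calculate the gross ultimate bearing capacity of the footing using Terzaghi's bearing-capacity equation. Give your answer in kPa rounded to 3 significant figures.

q_ult ≈ 477 kPa

Effective surcharge at the founding depth q = γ·D_f = 16.4 × 1.6 = 26.24 kPa.
q_ult = c·N_c·s_c + q·N_q
     = 67.5 × 5.14 × 1.3 + 26.24 × 1
     = 451.04 + 26.24 = 477.28 kPa.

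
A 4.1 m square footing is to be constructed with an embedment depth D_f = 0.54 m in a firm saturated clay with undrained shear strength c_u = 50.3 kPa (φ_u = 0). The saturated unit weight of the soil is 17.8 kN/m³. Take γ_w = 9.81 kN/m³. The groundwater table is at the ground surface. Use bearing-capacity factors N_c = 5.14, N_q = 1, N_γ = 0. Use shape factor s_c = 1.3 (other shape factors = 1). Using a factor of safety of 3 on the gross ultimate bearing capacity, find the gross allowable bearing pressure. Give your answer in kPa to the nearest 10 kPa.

q_all ≈ 110 kPa

Water table at ground surface, so effective unit weight γ' = 17.8 − 9.81 = 7.99 kN/m³ is used throughout; overburden q = 7.99 × 0.54 = 4.3146 kPa.
Cohesion term c·N_c·s_c = 50.3 × 5.14 × 1.3 = 336.1 kPa; surcharge term q·N_q = 4.3146 × 1 = 4.3146 kPa.
q_ult = 336.1 + 4.3146 = 340.42 kPa.
q_all = 340.42 / 3 = 113.47 kPa.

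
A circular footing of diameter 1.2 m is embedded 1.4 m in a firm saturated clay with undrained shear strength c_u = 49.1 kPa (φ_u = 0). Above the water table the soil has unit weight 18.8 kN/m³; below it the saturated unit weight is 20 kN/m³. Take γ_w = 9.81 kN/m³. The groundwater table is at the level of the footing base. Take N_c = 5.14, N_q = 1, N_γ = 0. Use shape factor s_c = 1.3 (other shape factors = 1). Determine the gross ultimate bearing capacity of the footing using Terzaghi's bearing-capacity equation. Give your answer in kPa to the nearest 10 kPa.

Overburden at base level: q = 18.8 × 1.4 = 26.32 kPa.
Cohesion term c·N_c·s_c = 49.1 × 5.14 × 1.3 = 328.09 kPa; surcharge term q·N_q = 26.32 × 1 = 26.32 kPa.
q_ult = 328.09 + 26.32 = 354.41 kPa.

q_ult ≈ 350 kPa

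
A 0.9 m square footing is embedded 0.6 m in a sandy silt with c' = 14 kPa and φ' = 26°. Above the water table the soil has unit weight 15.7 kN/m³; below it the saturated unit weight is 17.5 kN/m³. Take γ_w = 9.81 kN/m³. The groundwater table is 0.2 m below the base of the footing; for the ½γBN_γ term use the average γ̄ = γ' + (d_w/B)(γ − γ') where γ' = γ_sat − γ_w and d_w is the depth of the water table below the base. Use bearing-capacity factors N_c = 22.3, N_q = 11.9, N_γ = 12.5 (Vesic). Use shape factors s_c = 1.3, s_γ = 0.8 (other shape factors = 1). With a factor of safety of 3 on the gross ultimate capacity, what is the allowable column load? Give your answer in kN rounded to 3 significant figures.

P_all ≈ 151 kN

Effective surcharge at the founding depth q = γ·D_f = 15.7 × 0.6 = 9.42 kPa.
With d_w = 0.2 m < B, γ̄ = 7.69 + (0.2/0.9) × (15.7 − 7.69) = 9.47 kN/m³.
q_ult = c·N_c·s_c + q·N_q + 0.5·γ·B·N_γ·s_γ
     = 14 × 22.3 × 1.3 + 9.42 × 11.9 + 0.5 × 9.47 × 0.9 × 12.5 × 0.8
     = 405.86 + 112.1 + 42.615 = 560.57 kPa.
Gross allowable pressure q_all = 560.57 / 3 = 186.86 kPa.
Footing area = 0.81 m², so allowable column load = 186.86 × 0.81 = 151.35 kN.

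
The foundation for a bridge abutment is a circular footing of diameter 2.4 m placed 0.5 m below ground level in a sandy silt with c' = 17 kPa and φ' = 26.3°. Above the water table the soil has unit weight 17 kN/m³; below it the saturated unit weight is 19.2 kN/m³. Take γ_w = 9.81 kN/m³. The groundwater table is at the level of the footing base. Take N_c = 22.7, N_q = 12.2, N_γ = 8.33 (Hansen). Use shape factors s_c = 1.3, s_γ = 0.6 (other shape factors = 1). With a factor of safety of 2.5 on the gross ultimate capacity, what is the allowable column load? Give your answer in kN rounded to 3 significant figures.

P_all ≈ 1200 kN

Overburden at base level: q = 17 × 0.5 = 8.5 kPa.
Below the base the soil is submerged, so the ½γBN_γ term uses γ' = 19.2 − 9.81 = 9.39 kN/m³.
Cohesion term c·N_c·s_c = 17 × 22.7 × 1.3 = 501.67 kPa; surcharge term q·N_q = 8.5 × 12.2 = 103.7 kPa; self-weight term 0.5·γ·B·N_γ·s_γ = 0.5 × 9.39 × 2.4 × 8.33 × 0.6 = 56.317 kPa.
q_ult = 501.67 + 103.7 + 56.317 = 661.69 kPa.
Gross allowable pressure q_all = 661.69 / 2.5 = 264.67 kPa.
Footing area = 4.5239 m², so allowable column load = 264.67 × 4.5239 = 1197.4 kN.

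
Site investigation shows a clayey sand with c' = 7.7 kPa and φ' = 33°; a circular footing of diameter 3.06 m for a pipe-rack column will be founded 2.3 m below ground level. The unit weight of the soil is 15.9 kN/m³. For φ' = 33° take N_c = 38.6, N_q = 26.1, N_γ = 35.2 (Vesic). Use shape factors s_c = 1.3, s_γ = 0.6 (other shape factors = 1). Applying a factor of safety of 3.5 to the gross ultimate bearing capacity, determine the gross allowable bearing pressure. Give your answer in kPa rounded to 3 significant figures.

q_all ≈ 530 kPa

Overburden at base level: q = 15.9 × 2.3 = 36.57 kPa.
Cohesion term c·N_c·s_c = 7.7 × 38.6 × 1.3 = 386.39 kPa; surcharge term q·N_q = 36.57 × 26.1 = 954.48 kPa; self-weight term 0.5·γ·B·N_γ·s_γ = 0.5 × 15.9 × 3.06 × 35.2 × 0.6 = 513.79 kPa.
q_ult = 386.39 + 954.48 + 513.79 = 1854.6 kPa.
q_all = q_ult / FS = 1854.6 / 3.5 = 529.9 kPa.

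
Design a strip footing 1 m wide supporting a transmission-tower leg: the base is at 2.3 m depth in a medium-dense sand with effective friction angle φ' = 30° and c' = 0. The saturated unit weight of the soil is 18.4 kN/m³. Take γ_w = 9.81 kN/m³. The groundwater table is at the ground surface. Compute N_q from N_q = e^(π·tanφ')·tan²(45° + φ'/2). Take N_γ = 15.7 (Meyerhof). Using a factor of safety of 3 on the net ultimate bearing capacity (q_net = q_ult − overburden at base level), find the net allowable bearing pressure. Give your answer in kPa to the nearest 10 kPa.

N_q = e^(π·tan30°)·tan²(60°) = 18.4.
Water table at ground surface, so effective unit weight γ' = 18.4 − 9.81 = 8.59 kN/m³ is used throughout; overburden q = 8.59 × 2.3 = 19.757 kPa; the same γ' applies in the ½γBN_γ term.
Surcharge term q·N_q = 19.757 × 18.401 = 363.55 kPa; self-weight term 0.5·γ·B·N_γ = 0.5 × 8.59 × 1 × 15.7 = 67.431 kPa.
q_ult = 363.55 + 67.431 = 430.98 kPa.
q_net = 430.98 − 19.757 = 411.23 kPa.
q_all(net) = 411.23 / 3 = 137.08 kPa.

q_all(net) ≈ 140 kPa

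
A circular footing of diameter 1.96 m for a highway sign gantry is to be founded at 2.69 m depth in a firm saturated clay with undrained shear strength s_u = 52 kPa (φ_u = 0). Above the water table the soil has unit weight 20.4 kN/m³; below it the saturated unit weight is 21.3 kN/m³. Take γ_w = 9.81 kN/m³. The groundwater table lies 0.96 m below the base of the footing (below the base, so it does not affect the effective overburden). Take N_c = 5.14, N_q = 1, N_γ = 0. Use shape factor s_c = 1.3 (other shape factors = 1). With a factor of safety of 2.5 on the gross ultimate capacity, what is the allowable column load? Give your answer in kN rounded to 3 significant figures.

Overburden at base level: q = 20.4 × 2.69 = 54.876 kPa.
Cohesion term c·N_c·s_c = 52 × 5.14 × 1.3 = 347.46 kPa; surcharge term q·N_q = 54.876 × 1 = 54.876 kPa.
q_ult = 347.46 + 54.876 = 402.34 kPa.
Gross allowable pressure q_all = 402.34 / 2.5 = 160.94 kPa.
Footing area = 3.0172 m², so allowable column load = 160.94 × 3.0172 = 485.58 kN.

P_all ≈ 486 kN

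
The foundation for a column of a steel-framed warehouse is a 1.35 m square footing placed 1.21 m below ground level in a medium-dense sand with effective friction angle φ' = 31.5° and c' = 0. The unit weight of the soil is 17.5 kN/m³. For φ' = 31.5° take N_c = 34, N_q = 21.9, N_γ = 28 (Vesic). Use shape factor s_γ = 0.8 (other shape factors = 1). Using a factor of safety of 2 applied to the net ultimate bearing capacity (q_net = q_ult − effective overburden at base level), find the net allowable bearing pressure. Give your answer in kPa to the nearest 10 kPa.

Effective surcharge at the founding depth q = γ·D_f = 17.5 × 1.21 = 21.175 kPa.
q_ult = q·N_q + 0.5·γ·B·N_γ·s_γ
     = 21.175 × 21.9 + 0.5 × 17.5 × 1.35 × 28 × 0.8
     = 463.73 + 264.6 = 728.33 kPa.
Net ultimate: q_net = 728.33 − 21.175 = 707.16 kPa.
q_all(net) = 707.16 / 2 = 353.58 kPa.

q_all(net) ≈ 350 kPa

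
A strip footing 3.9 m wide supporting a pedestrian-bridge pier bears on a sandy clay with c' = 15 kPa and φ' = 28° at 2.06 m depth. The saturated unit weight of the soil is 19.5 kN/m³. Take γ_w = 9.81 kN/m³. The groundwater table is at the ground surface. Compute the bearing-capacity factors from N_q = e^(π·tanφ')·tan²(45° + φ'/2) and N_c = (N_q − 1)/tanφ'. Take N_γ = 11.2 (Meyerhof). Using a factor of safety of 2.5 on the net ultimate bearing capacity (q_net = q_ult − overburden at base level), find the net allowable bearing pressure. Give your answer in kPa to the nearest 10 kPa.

N_q = e^(π·tan28°)·tan²(59°) = 14.72; N_c = (N_q − 1)/tanφ' = 25.8.
γ' = 19.5 − 9.81 = 9.69 kN/m³ (submerged throughout). q = 9.69 × 2.06 = 19.961 kPa; the same γ' applies in the ½γBN_γ term.
c·N_c = 15 × 25.803 = 387.05 kPa
q·N_q = 19.961 × 14.72 = 293.83 kPa
0.5·γ·B·N_γ = 0.5 × 9.69 × 3.9 × 11.2 = 211.63 kPa
q_ult = 387.05 + 293.83 + 211.63 = 892.51 kPa.
q_net = 892.51 − 19.961 = 872.55 kPa.
q_all(net) = 872.55 / 2.5 = 349.02 kPa.

q_all(net) ≈ 350 kPa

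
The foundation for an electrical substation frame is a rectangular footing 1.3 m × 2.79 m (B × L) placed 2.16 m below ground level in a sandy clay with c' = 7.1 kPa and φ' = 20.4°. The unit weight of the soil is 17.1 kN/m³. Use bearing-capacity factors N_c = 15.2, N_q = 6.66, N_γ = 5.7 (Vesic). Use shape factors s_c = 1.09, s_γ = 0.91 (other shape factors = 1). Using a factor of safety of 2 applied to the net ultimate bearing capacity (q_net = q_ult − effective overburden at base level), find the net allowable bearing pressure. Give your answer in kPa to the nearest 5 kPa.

Overburden at base level: q = 17.1 × 2.16 = 36.936 kPa.
Cohesion term c·N_c·s_c = 7.1 × 15.2 × 1.09 = 117.63 kPa; surcharge term q·N_q = 36.936 × 6.66 = 245.99 kPa; self-weight term 0.5·γ·B·N_γ·s_γ = 0.5 × 17.1 × 1.3 × 5.7 × 0.91 = 57.654 kPa.
q_ult = 117.63 + 245.99 + 57.654 = 421.28 kPa.
Net ultimate: q_net = 421.28 − 36.936 = 384.34 kPa.
q_all(net) = 384.34 / 2 = 192.17 kPa.

q_all(net) ≈ 190 kPa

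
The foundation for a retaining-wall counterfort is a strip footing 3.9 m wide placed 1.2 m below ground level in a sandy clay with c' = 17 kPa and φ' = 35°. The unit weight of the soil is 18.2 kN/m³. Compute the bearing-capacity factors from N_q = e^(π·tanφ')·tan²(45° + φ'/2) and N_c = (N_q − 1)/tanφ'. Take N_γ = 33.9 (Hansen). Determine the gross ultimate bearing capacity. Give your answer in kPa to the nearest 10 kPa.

tan35° = 0.7002, so N_q = e^(π×0.7002)·tan²(62.5°) = 9.023 × 3.69 = 33.3.
N_c = (33.3 − 1)/tan35° = 46.12.
Overburden at base level: q = 18.2 × 1.2 = 21.84 kPa.
Cohesion term c·N_c = 17 × 46.124 = 784.1 kPa; surcharge term q·N_q = 21.84 × 33.296 = 727.19 kPa; self-weight term 0.5·γ·B·N_γ = 0.5 × 18.2 × 3.9 × 33.9 = 1203.1 kPa.
q_ult = 784.1 + 727.19 + 1203.1 = 2714.4 kPa.

q_ult ≈ 2710 kPa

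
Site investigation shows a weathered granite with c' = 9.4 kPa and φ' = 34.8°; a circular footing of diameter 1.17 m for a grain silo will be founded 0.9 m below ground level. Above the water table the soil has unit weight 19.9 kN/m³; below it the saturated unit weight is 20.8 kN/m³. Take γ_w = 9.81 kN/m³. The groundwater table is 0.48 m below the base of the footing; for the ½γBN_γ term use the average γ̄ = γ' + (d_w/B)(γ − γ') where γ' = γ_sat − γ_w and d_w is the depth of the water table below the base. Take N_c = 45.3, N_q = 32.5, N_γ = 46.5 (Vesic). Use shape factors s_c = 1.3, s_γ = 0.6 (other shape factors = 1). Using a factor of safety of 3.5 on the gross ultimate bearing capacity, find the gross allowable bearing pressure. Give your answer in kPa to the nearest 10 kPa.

q_all ≈ 390 kPa

Overburden at base level: q = 19.9 × 0.9 = 17.91 kPa.
The water table is 0.48 m below the base (< B = 1.17 m), so the ½γBN_γ term uses γ̄ = γ' + (d_w/B)(γ − γ') = 10.99 + (0.48/1.17)(19.9 − 10.99) = 14.645 kN/m³.
Cohesion term c·N_c·s_c = 9.4 × 45.3 × 1.3 = 553.57 kPa; surcharge term q·N_q = 17.91 × 32.5 = 582.08 kPa; self-weight term 0.5·γ·B·N_γ·s_γ = 0.5 × 14.645 × 1.17 × 46.5 × 0.6 = 239.03 kPa.
q_ult = 553.57 + 582.08 + 239.03 = 1374.7 kPa.
q_all = 1374.7 / 3.5 = 392.76 kPa.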